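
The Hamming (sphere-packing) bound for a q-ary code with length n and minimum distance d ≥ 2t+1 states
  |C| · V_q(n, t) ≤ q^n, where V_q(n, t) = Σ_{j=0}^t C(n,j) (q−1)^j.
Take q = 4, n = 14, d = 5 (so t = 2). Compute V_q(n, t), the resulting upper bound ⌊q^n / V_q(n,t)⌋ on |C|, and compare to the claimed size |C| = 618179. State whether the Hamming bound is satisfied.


V_q(n, t) = 862, q^n = 268435456, Hamming bound = 311410, |C| = 618179 > bound (violated).

Step 1: Compute V_q(n, t) = Σ_{j=0}^2 C(n, j) (q−1)^j.
  j = 0: C(14,0)·(3)^0 = 1·1 = 1.
  j = 1: C(14,1)·(3)^1 = 14·3 = 42.
  j = 2: C(14,2)·(3)^2 = 91·9 = 819.
  V_q(n, t) = 1 + 42 + 819 = 862.
Step 2: q^n = 4^14 = 268435456.
Step 3: Hamming bound ⌊q^n / V_q(n,t)⌋ = ⌊268435456/862⌋ = 311410.
Step 4: Compare |C| = 618179 to 311410: violated.
The claimed |C| lies above the Hamming bound, so no 4-ary code of length 14 with d ≥ 5 can have 618179 codewords.


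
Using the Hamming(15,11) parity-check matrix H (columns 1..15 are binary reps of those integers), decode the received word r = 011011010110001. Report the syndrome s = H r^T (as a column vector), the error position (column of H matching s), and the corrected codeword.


s = (0, 1, 0, 0)^T, error position = 4, corrected codeword c = 011111010110001

Compute s = H r^T mod 2 one row at a time:
  s_1 = 1 + 0 + 1 + 1 + 0 + 0 + 0 + 1 = 4 ≡ 0 (mod 2).
  s_2 = 0 + 1 + 1 + 0 + 0 + 0 + 0 + 1 = 3 ≡ 1 (mod 2).
  s_3 = 1 + 1 + 1 + 0 + 1 + 1 + 0 + 1 = 6 ≡ 0 (mod 2).
  s_4 = 0 + 1 + 1 + 0 + 0 + 1 + 0 + 1 = 4 ≡ 0 (mod 2).
s = (0, 1, 0, 0)^T — this equals column 4 of H (binary 0100), so error is at position 4.
Correct: flip bit 4 of r = 011011010110001 to get c = 011111010110001.


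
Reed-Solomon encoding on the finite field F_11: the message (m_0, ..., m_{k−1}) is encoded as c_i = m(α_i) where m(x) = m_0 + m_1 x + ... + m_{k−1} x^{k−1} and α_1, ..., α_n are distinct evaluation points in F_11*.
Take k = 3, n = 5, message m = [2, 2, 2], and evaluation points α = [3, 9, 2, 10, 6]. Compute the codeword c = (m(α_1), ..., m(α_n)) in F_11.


c = [4, 6, 3, 2, 9]

Message polynomial: m(x) = 2 + 2·x + 2·x^2 (mod 11).
For each evaluation point α_i, compute m(α_i) mod 11:
  α_1 = 3: Horner steps 2 → 8 → 4, so m(3) = 4.
  α_2 = 9: Horner steps 2 → 9 → 6, so m(9) = 6.
  α_3 = 2: Horner steps 2 → 6 → 3, so m(2) = 3.
  α_4 = 10: Horner steps 2 → 0 → 2, so m(10) = 2.
  α_5 = 6: Horner steps 2 → 3 → 9, so m(6) = 9.
Codeword c = [4, 6, 3, 2, 9] ∈ F_11^5.


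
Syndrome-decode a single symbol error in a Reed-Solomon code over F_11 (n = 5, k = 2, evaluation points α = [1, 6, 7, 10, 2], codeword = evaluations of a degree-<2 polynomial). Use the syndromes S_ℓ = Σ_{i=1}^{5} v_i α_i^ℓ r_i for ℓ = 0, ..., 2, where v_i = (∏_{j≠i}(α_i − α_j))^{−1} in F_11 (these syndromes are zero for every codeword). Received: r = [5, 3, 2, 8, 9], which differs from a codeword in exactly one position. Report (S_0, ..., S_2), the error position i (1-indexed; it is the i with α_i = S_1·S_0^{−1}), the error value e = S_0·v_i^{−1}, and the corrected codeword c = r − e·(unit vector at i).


S = (8, 1, 7), error at position 3, error magnitude e = 6, c = [5, 3, 7, 8, 9].

Step 1: column multipliers v_i = (∏_{j≠i}(α_i − α_j))^{−1} mod 11.
  i = 1 (α = 1): (1−6)(1−7)(1−10)(1−2) = (−5)·(−6)·(−9)·(−1) = 270 ≡ 6, so v_1 = 6^{−1} = 2 (mod 11).
  i = 2 (α = 6): (6−1)(6−7)(6−10)(6−2) = 5·(−1)·(−4)·4 = 80 ≡ 3, so v_2 = 3^{−1} = 4 (mod 11).
  i = 3 (α = 7): (7−1)(7−6)(7−10)(7−2) = 6·1·(−3)·5 = −90 ≡ 9, so v_3 = 9^{−1} = 5 (mod 11).
  i = 4 (α = 10): (10−1)(10−6)(10−7)(10−2) = 9·4·3·8 = 864 ≡ 6, so v_4 = 6^{−1} = 2 (mod 11).
  i = 5 (α = 2): (2−1)(2−6)(2−7)(2−10) = 1·(−4)·(−5)·(−8) = −160 ≡ 5, so v_5 = 5^{−1} = 9 (mod 11).
  v = [2, 4, 5, 2, 9].
Step 2: syndromes of r = [5, 3, 2, 8, 9] (all sums mod 11).
  S_0 = Σ v_i r_i = 2·5 + 4·3 + 5·2 + 2·8 + 9·9 = 129 ≡ 8.
  S_1 = Σ v_i α_i r_i = 2·1·5 + 4·6·3 + 5·7·2 + 2·10·8 + 9·2·9 = 474 ≡ 1.
  α_i^2 mod 11 = [1, 3, 5, 1, 4].
  S_2 = Σ v_i α_i^2 r_i = 2·1·5 + 4·3·3 + 5·5·2 + 2·1·8 + 9·4·9 = 436 ≡ 7.
  S = (8, 1, 7) ≠ 0, so r is not a codeword (an error is present).
Step 3: locate the error. For a single error e at position i, S_ℓ = v_i·e·α_i^ℓ, so α_err = S_1/S_0.
  S_0^{−1} = 8^{−1} = 7 (mod 11), so α_err = 1·7 = 7 ≡ 7 = α_3. Error position i = 3.
  Consistency check: S_2/S_1 = 7·1 = 7 ≡ 7 = α_err ✓ (single-error assumption holds).
Step 4: error magnitude e = S_0/v_3 = S_0·∏_{j≠3}(α_3 − α_j) = 8·9 = 72 ≡ 6 (mod 11).
Step 5: correct position 3: c_3 = r_3 − e = 2 − 6 ≡ 7 (mod 11). Hence c = [5, 3, 7, 8, 9].
  Check: interpolating c through the α_i gives m(x) = 1 + 4·x (degree < 2) with m(α_i) = c_i for every i, so c is indeed a codeword.


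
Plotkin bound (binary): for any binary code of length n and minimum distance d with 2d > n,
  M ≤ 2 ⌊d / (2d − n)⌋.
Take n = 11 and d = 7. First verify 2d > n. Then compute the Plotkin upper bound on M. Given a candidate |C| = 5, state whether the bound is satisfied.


Plotkin bound M ≤ 4; given |C| = 5 > bound (violated).

Check applicability: 2d = 14, n = 11.
2d − n = 3 > 0, so Plotkin applies.
Compute d/(2d−n) = 7/3 ≈ 2.3333.
⌊d/(2d−n)⌋ = 2.
Plotkin bound: M ≤ 2·2 = 4.
Given |C| = 5, check: VIOLATED.
This |C| is above the Plotkin bound, so no binary code with n = 11, d = 7 and 5 codewords exists.


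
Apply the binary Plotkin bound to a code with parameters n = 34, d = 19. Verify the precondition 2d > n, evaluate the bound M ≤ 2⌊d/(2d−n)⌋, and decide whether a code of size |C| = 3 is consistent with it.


Plotkin bound M ≤ 8; given |C| = 3 ≤ bound (satisfied).

Check applicability: 2d = 38, n = 34.
2d − n = 4 > 0, so Plotkin applies.
Compute d/(2d−n) = 19/4 ≈ 4.7500.
⌊d/(2d−n)⌋ = 4.
Plotkin bound: M ≤ 2·4 = 8.
Given |C| = 3, check: satisfied.
This |C| is below the Plotkin bound.


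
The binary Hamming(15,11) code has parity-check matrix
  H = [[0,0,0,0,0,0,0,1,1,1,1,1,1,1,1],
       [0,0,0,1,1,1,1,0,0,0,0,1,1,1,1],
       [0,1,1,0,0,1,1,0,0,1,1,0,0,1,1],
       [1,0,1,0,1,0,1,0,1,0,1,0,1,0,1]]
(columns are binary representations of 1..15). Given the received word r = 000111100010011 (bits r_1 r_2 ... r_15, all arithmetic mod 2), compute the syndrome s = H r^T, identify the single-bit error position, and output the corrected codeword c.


s = (1, 0, 1, 0)^T, error position = 10, corrected codeword c = 000111100110011

Compute s = H r^T mod 2 one row at a time:
  s_1 = 0 + 0 + 0 + 1 + 0 + 0 + 1 + 1 = 3 ≡ 1 (mod 2).
  s_2 = 1 + 1 + 1 + 1 + 0 + 0 + 1 + 1 = 6 ≡ 0 (mod 2).
  s_3 = 0 + 0 + 1 + 1 + 0 + 1 + 1 + 1 = 5 ≡ 1 (mod 2).
  s_4 = 0 + 0 + 1 + 1 + 0 + 1 + 0 + 1 = 4 ≡ 0 (mod 2).
s = (1, 0, 1, 0)^T — this equals column 10 of H (binary 1010), so error is at position 10.
Correct: flip bit 10 of r = 000111100010011 to get c = 000111100110011.


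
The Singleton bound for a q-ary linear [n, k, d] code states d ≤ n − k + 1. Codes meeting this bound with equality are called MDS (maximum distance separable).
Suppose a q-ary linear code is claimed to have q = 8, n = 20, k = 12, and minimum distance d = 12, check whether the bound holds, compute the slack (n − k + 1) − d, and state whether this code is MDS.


Singleton RHS = n − k + 1 = 9, slack = -3, bound violated (no such code; not MDS).

Singleton bound: d ≤ n − k + 1.
Here n = 20, k = 12, so n − k + 1 = 9.
Given d = 12, check d ≤ 9: NO.
Slack = (n − k + 1) − d = -3.
The slack is negative: d = 12 exceeds n − k + 1 = 9 by 3, so the Singleton bound is violated and no linear [20, 12, 12]_8 code can exist. In particular it is not MDS (MDS requires d = n − k + 1 exactly).
Description: the claimed parameters are [20, 12, 12]_8; such a code would be impossible (violates the Singleton bound).


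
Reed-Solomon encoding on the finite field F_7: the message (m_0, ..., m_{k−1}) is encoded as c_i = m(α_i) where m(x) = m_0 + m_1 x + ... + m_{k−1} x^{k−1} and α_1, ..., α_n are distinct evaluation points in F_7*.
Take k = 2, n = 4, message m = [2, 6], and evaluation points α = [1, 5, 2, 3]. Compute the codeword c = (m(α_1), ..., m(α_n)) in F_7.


c = [1, 4, 0, 6]

Message polynomial: m(x) = 2 + 6·x (mod 7).
For each evaluation point α_i, compute m(α_i) mod 7:
  α_1 = 1: Horner steps 6 → 1, so m(1) = 1.
  α_2 = 5: Horner steps 6 → 4, so m(5) = 4.
  α_3 = 2: Horner steps 6 → 0, so m(2) = 0.
  α_4 = 3: Horner steps 6 → 6, so m(3) = 6.
Codeword c = [1, 4, 0, 6] ∈ F_7^4.


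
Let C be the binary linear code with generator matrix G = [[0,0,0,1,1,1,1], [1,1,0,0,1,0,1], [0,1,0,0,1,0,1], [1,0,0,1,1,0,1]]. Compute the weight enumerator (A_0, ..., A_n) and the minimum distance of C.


Weight distribution: A_0 = 1, A_1 = 2, A_2 = 2, A_3 = 4, A_4 = 5, A_5 = 2. Minimum distance d = 1.

Enumerate all 2^4 = 16 messages m ∈ F_2^4.
For each, compute codeword c = mG in F_2^7, then tally its weight.
  m = 0000 → c = 0000000, weight = 0.
  m = 1000 → c = 0001111, weight = 4.
  m = 0100 → c = 1100101, weight = 4.
  m = 1100 → c = 1101010, weight = 4.
  m = 0010 → c = 0100101, weight = 3.
  m = 1010 → c = 0101010, weight = 3.
  m = 0110 → c = 1000000, weight = 1.
  m = 1110 → c = 1001111, weight = 5.
  m = 0001 → c = 1001101, weight = 4.
  m = 1001 → c = 1000010, weight = 2.
  m = 0101 → c = 0101000, weight = 2.
  m = 1101 → c = 0100111, weight = 4.
  m = 0011 → c = 1101000, weight = 3.
  m = 1011 → c = 1100111, weight = 5.
  m = 0111 → c = 0001101, weight = 3.
  m = 1111 → c = 0000010, weight = 1.
Tally weights:
  weight 0: 1 codewords.
  weight 1: 2 codewords.
  weight 2: 2 codewords.
  weight 3: 4 codewords.
  weight 4: 5 codewords.
  weight 5: 2 codewords.
Minimum distance d = smallest w > 0 with A_w > 0 = 1.
Sanity: Σ A_w = 16 = 2^4 = 16 ✓.


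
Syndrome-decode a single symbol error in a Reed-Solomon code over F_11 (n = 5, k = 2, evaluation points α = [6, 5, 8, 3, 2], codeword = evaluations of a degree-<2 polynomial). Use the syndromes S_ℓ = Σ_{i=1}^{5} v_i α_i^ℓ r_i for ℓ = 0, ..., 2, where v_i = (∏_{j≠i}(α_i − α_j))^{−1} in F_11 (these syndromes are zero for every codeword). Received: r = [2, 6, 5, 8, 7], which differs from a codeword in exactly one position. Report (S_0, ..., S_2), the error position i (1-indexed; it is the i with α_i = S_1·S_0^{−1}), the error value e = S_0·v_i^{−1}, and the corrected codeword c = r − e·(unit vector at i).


S = (9, 5, 4), error at position 4, error magnitude e = 5, c = [2, 6, 5, 3, 7].

Step 1: column multipliers v_i = (∏_{j≠i}(α_i − α_j))^{−1} mod 11.
  i = 1 (α = 6): (6−5)(6−8)(6−3)(6−2) = 1·(−2)·3·4 = −24 ≡ 9, so v_1 = 9^{−1} = 5 (mod 11).
  i = 2 (α = 5): (5−6)(5−8)(5−3)(5−2) = (−1)·(−3)·2·3 = 18 ≡ 7, so v_2 = 7^{−1} = 8 (mod 11).
  i = 3 (α = 8): (8−6)(8−5)(8−3)(8−2) = 2·3·5·6 = 180 ≡ 4, so v_3 = 4^{−1} = 3 (mod 11).
  i = 4 (α = 3): (3−6)(3−5)(3−8)(3−2) = (−3)·(−2)·(−5)·1 = −30 ≡ 3, so v_4 = 3^{−1} = 4 (mod 11).
  i = 5 (α = 2): (2−6)(2−5)(2−8)(2−3) = (−4)·(−3)·(−6)·(−1) = 72 ≡ 6, so v_5 = 6^{−1} = 2 (mod 11).
  v = [5, 8, 3, 4, 2].
Step 2: syndromes of r = [2, 6, 5, 8, 7] (all sums mod 11).
  S_0 = Σ v_i r_i = 5·2 + 8·6 + 3·5 + 4·8 + 2·7 = 119 ≡ 9.
  S_1 = Σ v_i α_i r_i = 5·6·2 + 8·5·6 + 3·8·5 + 4·3·8 + 2·2·7 = 544 ≡ 5.
  α_i^2 mod 11 = [3, 3, 9, 9, 4].
  S_2 = Σ v_i α_i^2 r_i = 5·3·2 + 8·3·6 + 3·9·5 + 4·9·8 + 2·4·7 = 653 ≡ 4.
  S = (9, 5, 4) ≠ 0, so r is not a codeword (an error is present).
Step 3: locate the error. For a single error e at position i, S_ℓ = v_i·e·α_i^ℓ, so α_err = S_1/S_0.
  S_0^{−1} = 9^{−1} = 5 (mod 11), so α_err = 5·5 = 25 ≡ 3 = α_4. Error position i = 4.
  Consistency check: S_2/S_1 = 4·9 = 36 ≡ 3 = α_err ✓ (single-error assumption holds).
Step 4: error magnitude e = S_0/v_4 = S_0·∏_{j≠4}(α_4 − α_j) = 9·3 = 27 ≡ 5 (mod 11).
Step 5: correct position 4: c_4 = r_4 − e = 8 − 5 ≡ 3 (mod 11). Hence c = [2, 6, 5, 3, 7].
  Check: interpolating c through the α_i gives m(x) = 4 + 7·x (degree < 2) with m(α_i) = c_i for every i, so c is indeed a codeword.


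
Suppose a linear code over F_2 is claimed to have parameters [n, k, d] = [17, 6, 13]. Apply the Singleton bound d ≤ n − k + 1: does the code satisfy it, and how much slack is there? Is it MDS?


Singleton RHS = n − k + 1 = 12, slack = -1, bound violated (no such code; not MDS).

Singleton bound: d ≤ n − k + 1.
Here n = 17, k = 6, so n − k + 1 = 12.
Given d = 13, check d ≤ 12: NO.
Slack = (n − k + 1) − d = -1.
The slack is negative: d = 13 exceeds n − k + 1 = 12 by 1, so the Singleton bound is violated and no linear [17, 6, 13]_2 code can exist. In particular it is not MDS (MDS requires d = n − k + 1 exactly).
Description: the claimed parameters are [17, 6, 13]_2; such a code would be impossible (violates the Singleton bound).


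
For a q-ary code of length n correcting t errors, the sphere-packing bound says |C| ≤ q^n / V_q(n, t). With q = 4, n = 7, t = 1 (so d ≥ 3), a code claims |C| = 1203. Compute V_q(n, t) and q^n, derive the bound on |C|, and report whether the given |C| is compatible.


V_q(n, t) = 22, q^n = 16384, Hamming bound = 744, |C| = 1203 > bound (violated).

Step 1: Compute V_q(n, t) = Σ_{j=0}^1 C(n, j) (q−1)^j.
  j = 0: C(7,0)·(3)^0 = 1·1 = 1.
  j = 1: C(7,1)·(3)^1 = 7·3 = 21.
  V_q(n, t) = 1 + 21 = 22.
Step 2: q^n = 4^7 = 16384.
Step 3: Hamming bound ⌊q^n / V_q(n,t)⌋ = ⌊16384/22⌋ = 744.
Step 4: Compare |C| = 1203 to 744: violated.
The claimed |C| lies above the Hamming bound, so no 4-ary code of length 7 with d ≥ 3 can have 1203 codewords.


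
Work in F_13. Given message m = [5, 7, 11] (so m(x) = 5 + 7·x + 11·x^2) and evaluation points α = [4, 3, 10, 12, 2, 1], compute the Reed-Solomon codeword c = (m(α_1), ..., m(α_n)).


c = [1, 8, 5, 9, 11, 10]

Message polynomial: m(x) = 5 + 7·x + 11·x^2 (mod 13).
For each evaluation point α_i, compute m(α_i) mod 13:
  α_1 = 4: Horner steps 11 → 12 → 1, so m(4) = 1.
  α_2 = 3: Horner steps 11 → 1 → 8, so m(3) = 8.
  α_3 = 10: Horner steps 11 → 0 → 5, so m(10) = 5.
  α_4 = 12: Horner steps 11 → 9 → 9, so m(12) = 9.
  α_5 = 2: Horner steps 11 → 3 → 11, so m(2) = 11.
  α_6 = 1: Horner steps 11 → 5 → 10, so m(1) = 10.
Codeword c = [1, 8, 5, 9, 11, 10] ∈ F_13^6.


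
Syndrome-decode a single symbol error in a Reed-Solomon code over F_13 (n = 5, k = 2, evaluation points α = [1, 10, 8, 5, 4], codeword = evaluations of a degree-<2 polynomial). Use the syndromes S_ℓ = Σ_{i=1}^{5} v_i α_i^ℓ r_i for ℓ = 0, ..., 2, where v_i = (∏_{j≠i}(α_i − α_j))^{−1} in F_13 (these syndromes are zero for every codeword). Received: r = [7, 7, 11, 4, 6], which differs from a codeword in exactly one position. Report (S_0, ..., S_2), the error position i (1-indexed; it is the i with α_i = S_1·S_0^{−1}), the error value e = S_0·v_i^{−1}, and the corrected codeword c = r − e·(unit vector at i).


S = (4, 4, 4), error at position 1, error magnitude e = 8, c = [12, 7, 11, 4, 6].

Step 1: column multipliers v_i = (∏_{j≠i}(α_i − α_j))^{−1} mod 13.
  i = 1 (α = 1): (1−10)(1−8)(1−5)(1−4) = (−9)·(−7)·(−4)·(−3) = 756 ≡ 2, so v_1 = 2^{−1} = 7 (mod 13).
  i = 2 (α = 10): (10−1)(10−8)(10−5)(10−4) = 9·2·5·6 = 540 ≡ 7, so v_2 = 7^{−1} = 2 (mod 13).
  i = 3 (α = 8): (8−1)(8−10)(8−5)(8−4) = 7·(−2)·3·4 = −168 ≡ 1, so v_3 = 1^{−1} = 1 (mod 13).
  i = 4 (α = 5): (5−1)(5−10)(5−8)(5−4) = 4·(−5)·(−3)·1 = 60 ≡ 8, so v_4 = 8^{−1} = 5 (mod 13).
  i = 5 (α = 4): (4−1)(4−10)(4−8)(4−5) = 3·(−6)·(−4)·(−1) = −72 ≡ 6, so v_5 = 6^{−1} = 11 (mod 13).
  v = [7, 2, 1, 5, 11].
Step 2: syndromes of r = [7, 7, 11, 4, 6] (all sums mod 13).
  S_0 = Σ v_i r_i = 7·7 + 2·7 + 1·11 + 5·4 + 11·6 = 160 ≡ 4.
  S_1 = Σ v_i α_i r_i = 7·1·7 + 2·10·7 + 1·8·11 + 5·5·4 + 11·4·6 = 641 ≡ 4.
  α_i^2 mod 13 = [1, 9, 12, 12, 3].
  S_2 = Σ v_i α_i^2 r_i = 7·1·7 + 2·9·7 + 1·12·11 + 5·12·4 + 11·3·6 = 745 ≡ 4.
  S = (4, 4, 4) ≠ 0, so r is not a codeword (an error is present).
Step 3: locate the error. For a single error e at position i, S_ℓ = v_i·e·α_i^ℓ, so α_err = S_1/S_0.
  S_0^{−1} = 4^{−1} = 10 (mod 13), so α_err = 4·10 = 40 ≡ 1 = α_1. Error position i = 1.
  Consistency check: S_2/S_1 = 4·10 = 40 ≡ 1 = α_err ✓ (single-error assumption holds).
Step 4: error magnitude e = S_0/v_1 = S_0·∏_{j≠1}(α_1 − α_j) = 4·2 = 8 ≡ 8 (mod 13).
Step 5: correct position 1: c_1 = r_1 − e = 7 − 8 ≡ 12 (mod 13). Hence c = [12, 7, 11, 4, 6].
  Check: interpolating c through the α_i gives m(x) = 1 + 11·x (degree < 2) with m(α_i) = c_i for every i, so c is indeed a codeword.


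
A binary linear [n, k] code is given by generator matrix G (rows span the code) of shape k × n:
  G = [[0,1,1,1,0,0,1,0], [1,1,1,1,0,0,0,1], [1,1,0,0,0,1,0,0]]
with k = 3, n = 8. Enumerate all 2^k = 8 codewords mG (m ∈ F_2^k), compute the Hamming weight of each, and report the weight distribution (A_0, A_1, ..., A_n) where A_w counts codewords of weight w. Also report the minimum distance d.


Weight distribution: A_0 = 1, A_3 = 2, A_4 = 3, A_5 = 2. Minimum distance d = 3.

Enumerate all 2^3 = 8 messages m ∈ F_2^3.
For each, compute codeword c = mG in F_2^8, then tally its weight.
  m = 000 → c = 00000000, weight = 0.
  m = 100 → c = 01110010, weight = 4.
  m = 010 → c = 11110001, weight = 5.
  m = 110 → c = 10000011, weight = 3.
  m = 001 → c = 11000100, weight = 3.
  m = 101 → c = 10110110, weight = 5.
  m = 011 → c = 00110101, weight = 4.
  m = 111 → c = 01000111, weight = 4.
Tally weights:
  weight 0: 1 codewords.
  weight 3: 2 codewords.
  weight 4: 3 codewords.
  weight 5: 2 codewords.
Minimum distance d = smallest w > 0 with A_w > 0 = 3.
Sanity: Σ A_w = 8 = 2^3 = 8 ✓.


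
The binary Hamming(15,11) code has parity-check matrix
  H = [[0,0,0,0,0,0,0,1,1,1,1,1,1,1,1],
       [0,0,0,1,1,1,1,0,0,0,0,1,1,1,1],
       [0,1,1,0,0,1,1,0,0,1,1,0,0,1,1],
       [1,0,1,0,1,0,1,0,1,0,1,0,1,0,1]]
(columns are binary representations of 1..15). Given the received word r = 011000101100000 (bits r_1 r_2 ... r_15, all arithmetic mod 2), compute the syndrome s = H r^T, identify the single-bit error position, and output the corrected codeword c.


s = (0, 1, 0, 1)^T, error position = 5, corrected codeword c = 011010101100000

Compute s = H r^T mod 2 one row at a time:
  s_1 = 0 + 1 + 1 + 0 + 0 + 0 + 0 + 0 = 2 ≡ 0 (mod 2).
  s_2 = 0 + 0 + 0 + 1 + 0 + 0 + 0 + 0 = 1 ≡ 1 (mod 2).
  s_3 = 1 + 1 + 0 + 1 + 1 + 0 + 0 + 0 = 4 ≡ 0 (mod 2).
  s_4 = 0 + 1 + 0 + 1 + 1 + 0 + 0 + 0 = 3 ≡ 1 (mod 2).
s = (0, 1, 0, 1)^T — this equals column 5 of H (binary 0101), so error is at position 5.
Correct: flip bit 5 of r = 011000101100000 to get c = 011010101100000.


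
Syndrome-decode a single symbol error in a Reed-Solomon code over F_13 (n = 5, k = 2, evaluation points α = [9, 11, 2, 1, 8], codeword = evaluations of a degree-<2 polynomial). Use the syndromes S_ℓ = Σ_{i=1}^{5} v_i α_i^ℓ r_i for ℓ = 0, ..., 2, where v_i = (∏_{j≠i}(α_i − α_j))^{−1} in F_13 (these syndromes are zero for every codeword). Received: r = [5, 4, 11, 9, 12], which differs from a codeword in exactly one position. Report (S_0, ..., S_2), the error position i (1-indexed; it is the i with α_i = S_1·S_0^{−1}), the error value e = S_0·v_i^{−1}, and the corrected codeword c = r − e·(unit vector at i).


S = (4, 8, 3), error at position 3, error magnitude e = 9, c = [5, 4, 2, 9, 12].

Step 1: column multipliers v_i = (∏_{j≠i}(α_i − α_j))^{−1} mod 13.
  i = 1 (α = 9): (9−11)(9−2)(9−1)(9−8) = (−2)·7·8·1 = −112 ≡ 5, so v_1 = 5^{−1} = 8 (mod 13).
  i = 2 (α = 11): (11−9)(11−2)(11−1)(11−8) = 2·9·10·3 = 540 ≡ 7, so v_2 = 7^{−1} = 2 (mod 13).
  i = 3 (α = 2): (2−9)(2−11)(2−1)(2−8) = (−7)·(−9)·1·(−6) = −378 ≡ 12, so v_3 = 12^{−1} = 12 (mod 13).
  i = 4 (α = 1): (1−9)(1−11)(1−2)(1−8) = (−8)·(−10)·(−1)·(−7) = 560 ≡ 1, so v_4 = 1^{−1} = 1 (mod 13).
  i = 5 (α = 8): (8−9)(8−11)(8−2)(8−1) = (−1)·(−3)·6·7 = 126 ≡ 9, so v_5 = 9^{−1} = 3 (mod 13).
  v = [8, 2, 12, 1, 3].
Step 2: syndromes of r = [5, 4, 11, 9, 12] (all sums mod 13).
  S_0 = Σ v_i r_i = 8·5 + 2·4 + 12·11 + 1·9 + 3·12 = 225 ≡ 4.
  S_1 = Σ v_i α_i r_i = 8·9·5 + 2·11·4 + 12·2·11 + 1·1·9 + 3·8·12 = 1009 ≡ 8.
  α_i^2 mod 13 = [3, 4, 4, 1, 12].
  S_2 = Σ v_i α_i^2 r_i = 8·3·5 + 2·4·4 + 12·4·11 + 1·1·9 + 3·12·12 = 1121 ≡ 3.
  S = (4, 8, 3) ≠ 0, so r is not a codeword (an error is present).
Step 3: locate the error. For a single error e at position i, S_ℓ = v_i·e·α_i^ℓ, so α_err = S_1/S_0.
  S_0^{−1} = 4^{−1} = 10 (mod 13), so α_err = 8·10 = 80 ≡ 2 = α_3. Error position i = 3.
  Consistency check: S_2/S_1 = 3·5 = 15 ≡ 2 = α_err ✓ (single-error assumption holds).
Step 4: error magnitude e = S_0/v_3 = S_0·∏_{j≠3}(α_3 − α_j) = 4·12 = 48 ≡ 9 (mod 13).
Step 5: correct position 3: c_3 = r_3 − e = 11 − 9 ≡ 2 (mod 13). Hence c = [5, 4, 2, 9, 12].
  Check: interpolating c through the α_i gives m(x) = 3 + 6·x (degree < 2) with m(α_i) = c_i for every i, so c is indeed a codeword.


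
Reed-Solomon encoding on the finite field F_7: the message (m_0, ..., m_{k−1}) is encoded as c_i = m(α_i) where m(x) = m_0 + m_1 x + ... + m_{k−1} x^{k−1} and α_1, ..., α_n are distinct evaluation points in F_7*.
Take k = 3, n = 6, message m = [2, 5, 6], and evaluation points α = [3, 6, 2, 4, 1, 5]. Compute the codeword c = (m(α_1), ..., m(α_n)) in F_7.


c = [1, 3, 1, 6, 6, 2]

Message polynomial: m(x) = 2 + 5·x + 6·x^2 (mod 7).
For each evaluation point α_i, compute m(α_i) mod 7:
  α_1 = 3: Horner steps 6 → 2 → 1, so m(3) = 1.
  α_2 = 6: Horner steps 6 → 6 → 3, so m(6) = 3.
  α_3 = 2: Horner steps 6 → 3 → 1, so m(2) = 1.
  α_4 = 4: Horner steps 6 → 1 → 6, so m(4) = 6.
  α_5 = 1: Horner steps 6 → 4 → 6, so m(1) = 6.
  α_6 = 5: Horner steps 6 → 0 → 2, so m(5) = 2.
Codeword c = [1, 3, 1, 6, 6, 2] ∈ F_7^6.


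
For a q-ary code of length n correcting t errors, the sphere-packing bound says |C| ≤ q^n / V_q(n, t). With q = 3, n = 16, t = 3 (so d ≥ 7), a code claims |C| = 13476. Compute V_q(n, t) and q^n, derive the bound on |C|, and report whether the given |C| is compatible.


V_q(n, t) = 4993, q^n = 43046721, Hamming bound = 8621, |C| = 13476 > bound (violated).

Step 1: Compute V_q(n, t) = Σ_{j=0}^3 C(n, j) (q−1)^j.
  j = 0: C(16,0)·(2)^0 = 1·1 = 1.
  j = 1: C(16,1)·(2)^1 = 16·2 = 32.
  j = 2: C(16,2)·(2)^2 = 120·4 = 480.
  j = 3: C(16,3)·(2)^3 = 560·8 = 4480.
  V_q(n, t) = 1 + 32 + 480 + 4480 = 4993.
Step 2: q^n = 3^16 = 43046721.
Step 3: Hamming bound ⌊q^n / V_q(n,t)⌋ = ⌊43046721/4993⌋ = 8621.
Step 4: Compare |C| = 13476 to 8621: violated.
The claimed |C| lies above the Hamming bound, so no 3-ary code of length 16 with d ≥ 7 can have 13476 codewords.


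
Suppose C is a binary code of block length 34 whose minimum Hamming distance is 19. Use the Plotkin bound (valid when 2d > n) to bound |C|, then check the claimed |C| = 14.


Plotkin bound M ≤ 8; given |C| = 14 > bound (violated).

Check applicability: 2d = 38, n = 34.
2d − n = 4 > 0, so Plotkin applies.
Compute d/(2d−n) = 19/4 ≈ 4.7500.
⌊d/(2d−n)⌋ = 4.
Plotkin bound: M ≤ 2·4 = 8.
Given |C| = 14, check: VIOLATED.
This |C| is above the Plotkin bound, so no binary code with n = 34, d = 19 and 14 codewords exists.


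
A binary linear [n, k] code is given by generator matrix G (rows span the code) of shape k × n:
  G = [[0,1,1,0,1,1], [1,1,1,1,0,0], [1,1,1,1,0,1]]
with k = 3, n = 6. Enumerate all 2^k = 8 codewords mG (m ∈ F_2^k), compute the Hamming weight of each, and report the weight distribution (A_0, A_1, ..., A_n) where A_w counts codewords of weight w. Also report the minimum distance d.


Weight distribution: A_0 = 1, A_1 = 1, A_3 = 2, A_4 = 3, A_5 = 1. Minimum distance d = 1.

Enumerate all 2^3 = 8 messages m ∈ F_2^3.
For each, compute codeword c = mG in F_2^6, then tally its weight.
  m = 000 → c = 000000, weight = 0.
  m = 100 → c = 011011, weight = 4.
  m = 010 → c = 111100, weight = 4.
  m = 110 → c = 100111, weight = 4.
  m = 001 → c = 111101, weight = 5.
  m = 101 → c = 100110, weight = 3.
  m = 011 → c = 000001, weight = 1.
  m = 111 → c = 011010, weight = 3.
Tally weights:
  weight 0: 1 codewords.
  weight 1: 1 codewords.
  weight 3: 2 codewords.
  weight 4: 3 codewords.
  weight 5: 1 codewords.
Minimum distance d = smallest w > 0 with A_w > 0 = 1.
Sanity: Σ A_w = 8 = 2^3 = 8 ✓.


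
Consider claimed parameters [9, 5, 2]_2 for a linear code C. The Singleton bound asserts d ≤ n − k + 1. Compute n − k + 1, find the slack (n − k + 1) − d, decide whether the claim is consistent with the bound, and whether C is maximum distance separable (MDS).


Singleton RHS = n − k + 1 = 5, slack = 3, bound satisfied, not MDS.

Singleton bound: d ≤ n − k + 1.
Here n = 9, k = 5, so n − k + 1 = 5.
Given d = 2, check d ≤ 5: YES.
Slack = (n − k + 1) − d = 3.
The code is NOT MDS (slack = 3 > 0).
Description: the claimed parameters are [9, 5, 2]_2; such a code would be non-MDS.


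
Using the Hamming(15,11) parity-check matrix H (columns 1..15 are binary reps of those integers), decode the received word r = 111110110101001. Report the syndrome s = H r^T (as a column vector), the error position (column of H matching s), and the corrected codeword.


s = (0, 1, 1, 1)^T, error position = 7, corrected codeword c = 111110010101001

Compute s = H r^T mod 2 one row at a time:
  s_1 = 1 + 0 + 1 + 0 + 1 + 0 + 0 + 1 = 4 ≡ 0 (mod 2).
  s_2 = 1 + 1 + 0 + 1 + 1 + 0 + 0 + 1 = 5 ≡ 1 (mod 2).
  s_3 = 1 + 1 + 0 + 1 + 1 + 0 + 0 + 1 = 5 ≡ 1 (mod 2).
  s_4 = 1 + 1 + 1 + 1 + 0 + 0 + 0 + 1 = 5 ≡ 1 (mod 2).
s = (0, 1, 1, 1)^T — this equals column 7 of H (binary 0111), so error is at position 7.
Correct: flip bit 7 of r = 111110110101001 to get c = 111110010101001.


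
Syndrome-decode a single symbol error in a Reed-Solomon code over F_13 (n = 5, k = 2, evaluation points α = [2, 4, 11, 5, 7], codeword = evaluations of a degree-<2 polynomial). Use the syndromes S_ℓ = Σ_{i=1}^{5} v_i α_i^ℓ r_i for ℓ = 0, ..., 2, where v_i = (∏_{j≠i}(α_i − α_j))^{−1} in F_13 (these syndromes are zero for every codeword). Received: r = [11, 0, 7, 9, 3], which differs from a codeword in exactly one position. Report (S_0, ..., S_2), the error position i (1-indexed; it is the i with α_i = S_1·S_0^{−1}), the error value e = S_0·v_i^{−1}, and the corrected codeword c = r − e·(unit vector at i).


S = (6, 4, 7), error at position 4, error magnitude e = 8, c = [11, 0, 7, 1, 3].

Step 1: column multipliers v_i = (∏_{j≠i}(α_i − α_j))^{−1} mod 13.
  i = 1 (α = 2): (2−4)(2−11)(2−5)(2−7) = (−2)·(−9)·(−3)·(−5) = 270 ≡ 10, so v_1 = 10^{−1} = 4 (mod 13).
  i = 2 (α = 4): (4−2)(4−11)(4−5)(4−7) = 2·(−7)·(−1)·(−3) = −42 ≡ 10, so v_2 = 10^{−1} = 4 (mod 13).
  i = 3 (α = 11): (11−2)(11−4)(11−5)(11−7) = 9·7·6·4 = 1512 ≡ 4, so v_3 = 4^{−1} = 10 (mod 13).
  i = 4 (α = 5): (5−2)(5−4)(5−11)(5−7) = 3·1·(−6)·(−2) = 36 ≡ 10, so v_4 = 10^{−1} = 4 (mod 13).
  i = 5 (α = 7): (7−2)(7−4)(7−11)(7−5) = 5·3·(−4)·2 = −120 ≡ 10, so v_5 = 10^{−1} = 4 (mod 13).
  v = [4, 4, 10, 4, 4].
Step 2: syndromes of r = [11, 0, 7, 9, 3] (all sums mod 13).
  S_0 = Σ v_i r_i = 4·11 + 4·0 + 10·7 + 4·9 + 4·3 = 162 ≡ 6.
  S_1 = Σ v_i α_i r_i = 4·2·11 + 4·4·0 + 10·11·7 + 4·5·9 + 4·7·3 = 1122 ≡ 4.
  α_i^2 mod 13 = [4, 3, 4, 12, 10].
  S_2 = Σ v_i α_i^2 r_i = 4·4·11 + 4·3·0 + 10·4·7 + 4·12·9 + 4·10·3 = 1008 ≡ 7.
  S = (6, 4, 7) ≠ 0, so r is not a codeword (an error is present).
Step 3: locate the error. For a single error e at position i, S_ℓ = v_i·e·α_i^ℓ, so α_err = S_1/S_0.
  S_0^{−1} = 6^{−1} = 11 (mod 13), so α_err = 4·11 = 44 ≡ 5 = α_4. Error position i = 4.
  Consistency check: S_2/S_1 = 7·10 = 70 ≡ 5 = α_err ✓ (single-error assumption holds).
Step 4: error magnitude e = S_0/v_4 = S_0·∏_{j≠4}(α_4 − α_j) = 6·10 = 60 ≡ 8 (mod 13).
Step 5: correct position 4: c_4 = r_4 − e = 9 − 8 ≡ 1 (mod 13). Hence c = [11, 0, 7, 1, 3].
  Check: interpolating c through the α_i gives m(x) = 9 + 1·x (degree < 2) with m(α_i) = c_i for every i, so c is indeed a codeword.


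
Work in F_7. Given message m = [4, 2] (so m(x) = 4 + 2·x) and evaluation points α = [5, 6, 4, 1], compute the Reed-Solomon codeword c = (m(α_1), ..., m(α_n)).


c = [0, 2, 5, 6]

Message polynomial: m(x) = 4 + 2·x (mod 7).
For each evaluation point α_i, compute m(α_i) mod 7:
  α_1 = 5: Horner steps 2 → 0, so m(5) = 0.
  α_2 = 6: Horner steps 2 → 2, so m(6) = 2.
  α_3 = 4: Horner steps 2 → 5, so m(4) = 5.
  α_4 = 1: Horner steps 2 → 6, so m(1) = 6.
Codeword c = [0, 2, 5, 6] ∈ F_7^4.


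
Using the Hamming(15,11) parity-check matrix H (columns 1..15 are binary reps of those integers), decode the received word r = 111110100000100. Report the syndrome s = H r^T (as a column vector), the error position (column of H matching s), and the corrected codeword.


s = (1, 0, 1, 1)^T, error position = 11, corrected codeword c = 111110100010100

Compute s = H r^T mod 2 one row at a time:
  s_1 = 0 + 0 + 0 + 0 + 0 + 1 + 0 + 0 = 1 ≡ 1 (mod 2).
  s_2 = 1 + 1 + 0 + 1 + 0 + 1 + 0 + 0 = 4 ≡ 0 (mod 2).
  s_3 = 1 + 1 + 0 + 1 + 0 + 0 + 0 + 0 = 3 ≡ 1 (mod 2).
  s_4 = 1 + 1 + 1 + 1 + 0 + 0 + 1 + 0 = 5 ≡ 1 (mod 2).
s = (1, 0, 1, 1)^T — this equals column 11 of H (binary 1011), so error is at position 11.
Correct: flip bit 11 of r = 111110100000100 to get c = 111110100010100.


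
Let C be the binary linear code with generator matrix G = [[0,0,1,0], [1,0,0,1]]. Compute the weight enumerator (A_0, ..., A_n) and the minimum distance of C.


Weight distribution: A_0 = 1, A_1 = 1, A_2 = 1, A_3 = 1. Minimum distance d = 1.

Enumerate all 2^2 = 4 messages m ∈ F_2^2.
For each, compute codeword c = mG in F_2^4, then tally its weight.
  m = 00 → c = 0000, weight = 0.
  m = 10 → c = 0010, weight = 1.
  m = 01 → c = 1001, weight = 2.
  m = 11 → c = 1011, weight = 3.
Tally weights:
  weight 0: 1 codewords.
  weight 1: 1 codewords.
  weight 2: 1 codewords.
  weight 3: 1 codewords.
Minimum distance d = smallest w > 0 with A_w > 0 = 1.
Sanity: Σ A_w = 4 = 2^2 = 4 ✓.


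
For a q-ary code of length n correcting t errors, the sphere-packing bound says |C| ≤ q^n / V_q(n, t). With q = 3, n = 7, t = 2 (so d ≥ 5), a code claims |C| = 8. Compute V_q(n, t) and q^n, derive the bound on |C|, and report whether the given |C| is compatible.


V_q(n, t) = 99, q^n = 2187, Hamming bound = 22, |C| = 8 ≤ bound (satisfied).

Step 1: Compute V_q(n, t) = Σ_{j=0}^2 C(n, j) (q−1)^j.
  j = 0: C(7,0)·(2)^0 = 1·1 = 1.
  j = 1: C(7,1)·(2)^1 = 7·2 = 14.
  j = 2: C(7,2)·(2)^2 = 21·4 = 84.
  V_q(n, t) = 1 + 14 + 84 = 99.
Step 2: q^n = 3^7 = 2187.
Step 3: Hamming bound ⌊q^n / V_q(n,t)⌋ = ⌊2187/99⌋ = 22.
Step 4: Compare |C| = 8 to 22: satisfied.
The claimed |C| lies below the Hamming bound.


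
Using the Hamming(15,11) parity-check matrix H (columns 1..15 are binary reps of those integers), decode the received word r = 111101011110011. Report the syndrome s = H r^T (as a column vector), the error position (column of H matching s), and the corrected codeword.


s = (0, 0, 1, 1)^T, error position = 3, corrected codeword c = 110101011110011

Compute s = H r^T mod 2 one row at a time:
  s_1 = 1 + 1 + 1 + 1 + 0 + 0 + 1 + 1 = 6 ≡ 0 (mod 2).
  s_2 = 1 + 0 + 1 + 0 + 0 + 0 + 1 + 1 = 4 ≡ 0 (mod 2).
  s_3 = 1 + 1 + 1 + 0 + 1 + 1 + 1 + 1 = 7 ≡ 1 (mod 2).
  s_4 = 1 + 1 + 0 + 0 + 1 + 1 + 0 + 1 = 5 ≡ 1 (mod 2).
s = (0, 0, 1, 1)^T — this equals column 3 of H (binary 0011), so error is at position 3.
Correct: flip bit 3 of r = 111101011110011 to get c = 110101011110011.


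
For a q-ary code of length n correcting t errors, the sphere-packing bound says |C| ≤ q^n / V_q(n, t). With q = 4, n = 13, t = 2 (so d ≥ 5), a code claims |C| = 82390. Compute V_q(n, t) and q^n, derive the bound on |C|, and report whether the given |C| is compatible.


V_q(n, t) = 742, q^n = 67108864, Hamming bound = 90443, |C| = 82390 ≤ bound (satisfied).

Step 1: Compute V_q(n, t) = Σ_{j=0}^2 C(n, j) (q−1)^j.
  j = 0: C(13,0)·(3)^0 = 1·1 = 1.
  j = 1: C(13,1)·(3)^1 = 13·3 = 39.
  j = 2: C(13,2)·(3)^2 = 78·9 = 702.
  V_q(n, t) = 1 + 39 + 702 = 742.
Step 2: q^n = 4^13 = 67108864.
Step 3: Hamming bound ⌊q^n / V_q(n,t)⌋ = ⌊67108864/742⌋ = 90443.
Step 4: Compare |C| = 82390 to 90443: satisfied.
The claimed |C| lies below the Hamming bound.


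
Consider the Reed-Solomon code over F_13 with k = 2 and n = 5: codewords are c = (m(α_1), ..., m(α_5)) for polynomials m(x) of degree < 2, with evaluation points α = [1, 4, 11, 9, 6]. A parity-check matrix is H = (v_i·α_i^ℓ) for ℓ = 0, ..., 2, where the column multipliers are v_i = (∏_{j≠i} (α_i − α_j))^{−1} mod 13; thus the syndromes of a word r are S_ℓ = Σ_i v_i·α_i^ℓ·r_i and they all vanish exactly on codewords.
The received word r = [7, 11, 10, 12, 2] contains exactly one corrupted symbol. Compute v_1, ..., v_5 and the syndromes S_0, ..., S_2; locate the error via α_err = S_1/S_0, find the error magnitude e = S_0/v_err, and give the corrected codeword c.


S = (3, 12, 9), error at position 2, error magnitude e = 7, c = [7, 4, 10, 12, 2].

Step 1: column multipliers v_i = (∏_{j≠i}(α_i − α_j))^{−1} mod 13.
  i = 1 (α = 1): (1−4)(1−11)(1−9)(1−6) = (−3)·(−10)·(−8)·(−5) = 1200 ≡ 4, so v_1 = 4^{−1} = 10 (mod 13).
  i = 2 (α = 4): (4−1)(4−11)(4−9)(4−6) = 3·(−7)·(−5)·(−2) = −210 ≡ 11, so v_2 = 11^{−1} = 6 (mod 13).
  i = 3 (α = 11): (11−1)(11−4)(11−9)(11−6) = 10·7·2·5 = 700 ≡ 11, so v_3 = 11^{−1} = 6 (mod 13).
  i = 4 (α = 9): (9−1)(9−4)(9−11)(9−6) = 8·5·(−2)·3 = −240 ≡ 7, so v_4 = 7^{−1} = 2 (mod 13).
  i = 5 (α = 6): (6−1)(6−4)(6−11)(6−9) = 5·2·(−5)·(−3) = 150 ≡ 7, so v_5 = 7^{−1} = 2 (mod 13).
  v = [10, 6, 6, 2, 2].
Step 2: syndromes of r = [7, 11, 10, 12, 2] (all sums mod 13).
  S_0 = Σ v_i r_i = 10·7 + 6·11 + 6·10 + 2·12 + 2·2 = 224 ≡ 3.
  S_1 = Σ v_i α_i r_i = 10·1·7 + 6·4·11 + 6·11·10 + 2·9·12 + 2·6·2 = 1234 ≡ 12.
  α_i^2 mod 13 = [1, 3, 4, 3, 10].
  S_2 = Σ v_i α_i^2 r_i = 10·1·7 + 6·3·11 + 6·4·10 + 2·3·12 + 2·10·2 = 620 ≡ 9.
  S = (3, 12, 9) ≠ 0, so r is not a codeword (an error is present).
Step 3: locate the error. For a single error e at position i, S_ℓ = v_i·e·α_i^ℓ, so α_err = S_1/S_0.
  S_0^{−1} = 3^{−1} = 9 (mod 13), so α_err = 12·9 = 108 ≡ 4 = α_2. Error position i = 2.
  Consistency check: S_2/S_1 = 9·12 = 108 ≡ 4 = α_err ✓ (single-error assumption holds).
Step 4: error magnitude e = S_0/v_2 = S_0·∏_{j≠2}(α_2 − α_j) = 3·11 = 33 ≡ 7 (mod 13).
Step 5: correct position 2: c_2 = r_2 − e = 11 − 7 ≡ 4 (mod 13). Hence c = [7, 4, 10, 12, 2].
  Check: interpolating c through the α_i gives m(x) = 8 + 12·x (degree < 2) with m(α_i) = c_i for every i, so c is indeed a codeword.


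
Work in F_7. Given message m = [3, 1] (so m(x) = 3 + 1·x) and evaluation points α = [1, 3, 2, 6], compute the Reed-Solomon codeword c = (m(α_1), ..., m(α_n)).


c = [4, 6, 5, 2]

Message polynomial: m(x) = 3 + 1·x (mod 7).
For each evaluation point α_i, compute m(α_i) mod 7:
  α_1 = 1: Horner steps 1 → 4, so m(1) = 4.
  α_2 = 3: Horner steps 1 → 6, so m(3) = 6.
  α_3 = 2: Horner steps 1 → 5, so m(2) = 5.
  α_4 = 6: Horner steps 1 → 2, so m(6) = 2.
Codeword c = [4, 6, 5, 2] ∈ F_7^4.


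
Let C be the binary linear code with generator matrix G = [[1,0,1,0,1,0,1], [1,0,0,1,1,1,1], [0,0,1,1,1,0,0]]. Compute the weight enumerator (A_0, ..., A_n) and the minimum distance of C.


Weight distribution: A_0 = 1, A_2 = 1, A_3 = 3, A_4 = 2, A_5 = 1. Minimum distance d = 2.

Enumerate all 2^3 = 8 messages m ∈ F_2^3.
For each, compute codeword c = mG in F_2^7, then tally its weight.
  m = 000 → c = 0000000, weight = 0.
  m = 100 → c = 1010101, weight = 4.
  m = 010 → c = 1001111, weight = 5.
  m = 110 → c = 0011010, weight = 3.
  m = 001 → c = 0011100, weight = 3.
  m = 101 → c = 1001001, weight = 3.
  m = 011 → c = 1010011, weight = 4.
  m = 111 → c = 0000110, weight = 2.
Tally weights:
  weight 0: 1 codewords.
  weight 2: 1 codewords.
  weight 3: 3 codewords.
  weight 4: 2 codewords.
  weight 5: 1 codewords.
Minimum distance d = smallest w > 0 with A_w > 0 = 2.
Sanity: Σ A_w = 8 = 2^3 = 8 ✓.


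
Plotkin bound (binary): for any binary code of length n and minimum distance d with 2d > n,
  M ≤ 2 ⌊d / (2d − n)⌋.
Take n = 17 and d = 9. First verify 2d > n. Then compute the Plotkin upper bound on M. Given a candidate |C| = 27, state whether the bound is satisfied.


Plotkin bound M ≤ 18; given |C| = 27 > bound (violated).

Check applicability: 2d = 18, n = 17.
2d − n = 1 > 0, so Plotkin applies.
Compute d/(2d−n) = 9/1 ≈ 9.0000.
⌊d/(2d−n)⌋ = 9.
Plotkin bound: M ≤ 2·9 = 18.
Given |C| = 27, check: VIOLATED.
This |C| is above the Plotkin bound, so no binary code with n = 17, d = 9 and 27 codewords exists.


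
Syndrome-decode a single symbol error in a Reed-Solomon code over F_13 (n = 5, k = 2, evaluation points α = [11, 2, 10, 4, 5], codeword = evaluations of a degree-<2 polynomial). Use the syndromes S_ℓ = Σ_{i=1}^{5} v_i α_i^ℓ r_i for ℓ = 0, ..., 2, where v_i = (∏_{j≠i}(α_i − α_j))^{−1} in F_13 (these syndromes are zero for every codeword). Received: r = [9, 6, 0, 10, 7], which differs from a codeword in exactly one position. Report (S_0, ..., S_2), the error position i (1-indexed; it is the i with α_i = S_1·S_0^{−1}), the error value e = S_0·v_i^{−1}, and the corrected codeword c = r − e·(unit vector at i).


S = (11, 5, 7), error at position 4, error magnitude e = 12, c = [9, 6, 0, 11, 7].

Step 1: column multipliers v_i = (∏_{j≠i}(α_i − α_j))^{−1} mod 13.
  i = 1 (α = 11): (11−2)(11−10)(11−4)(11−5) = 9·1·7·6 = 378 ≡ 1, so v_1 = 1^{−1} = 1 (mod 13).
  i = 2 (α = 2): (2−11)(2−10)(2−4)(2−5) = (−9)·(−8)·(−2)·(−3) = 432 ≡ 3, so v_2 = 3^{−1} = 9 (mod 13).
  i = 3 (α = 10): (10−11)(10−2)(10−4)(10−5) = (−1)·8·6·5 = −240 ≡ 7, so v_3 = 7^{−1} = 2 (mod 13).
  i = 4 (α = 4): (4−11)(4−2)(4−10)(4−5) = (−7)·2·(−6)·(−1) = −84 ≡ 7, so v_4 = 7^{−1} = 2 (mod 13).
  i = 5 (α = 5): (5−11)(5−2)(5−10)(5−4) = (−6)·3·(−5)·1 = 90 ≡ 12, so v_5 = 12^{−1} = 12 (mod 13).
  v = [1, 9, 2, 2, 12].
Step 2: syndromes of r = [9, 6, 0, 10, 7] (all sums mod 13).
  S_0 = Σ v_i r_i = 1·9 + 9·6 + 2·0 + 2·10 + 12·7 = 167 ≡ 11.
  S_1 = Σ v_i α_i r_i = 1·11·9 + 9·2·6 + 2·10·0 + 2·4·10 + 12·5·7 = 707 ≡ 5.
  α_i^2 mod 13 = [4, 4, 9, 3, 12].
  S_2 = Σ v_i α_i^2 r_i = 1·4·9 + 9·4·6 + 2·9·0 + 2·3·10 + 12·12·7 = 1320 ≡ 7.
  S = (11, 5, 7) ≠ 0, so r is not a codeword (an error is present).
Step 3: locate the error. For a single error e at position i, S_ℓ = v_i·e·α_i^ℓ, so α_err = S_1/S_0.
  S_0^{−1} = 11^{−1} = 6 (mod 13), so α_err = 5·6 = 30 ≡ 4 = α_4. Error position i = 4.
  Consistency check: S_2/S_1 = 7·8 = 56 ≡ 4 = α_err ✓ (single-error assumption holds).
Step 4: error magnitude e = S_0/v_4 = S_0·∏_{j≠4}(α_4 − α_j) = 11·7 = 77 ≡ 12 (mod 13).
Step 5: correct position 4: c_4 = r_4 − e = 10 − 12 ≡ 11 (mod 13). Hence c = [9, 6, 0, 11, 7].
  Check: interpolating c through the α_i gives m(x) = 1 + 9·x (degree < 2) with m(α_i) = c_i for every i, so c is indeed a codeword.
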